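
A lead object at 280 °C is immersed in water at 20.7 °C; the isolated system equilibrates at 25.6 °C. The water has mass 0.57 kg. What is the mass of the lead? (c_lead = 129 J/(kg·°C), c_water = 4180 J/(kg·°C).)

m ≈ 0.356 kg

|Q_lead| = |Q_water|:
m·129·(280 − 25.6) = 0.57·4180·(25.6 − 20.7)
32818 m = 11675  ⇒  m ≈ 0.3557 kg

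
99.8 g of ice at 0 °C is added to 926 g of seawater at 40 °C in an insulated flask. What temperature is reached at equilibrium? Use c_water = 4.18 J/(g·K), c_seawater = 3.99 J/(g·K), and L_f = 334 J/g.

T_f ≈ 27.8 °C

Let T be the final temperature. ΣQ_i = 0:
latent heat to melt: 99.8×334 = 33333; meltwater 0→T: 99.8×4.18×T = 417.16 T; seawater cools: 926×3.99×(T − 40) = 3694.7(T − 40)
4111.9 T = 147790 − 33333 = 114456
T ≈ 27.84 °C — above 0 °C, consistent with complete melting.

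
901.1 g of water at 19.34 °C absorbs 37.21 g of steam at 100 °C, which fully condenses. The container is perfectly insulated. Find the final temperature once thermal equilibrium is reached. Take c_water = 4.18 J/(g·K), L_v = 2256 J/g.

T_f ≈ 43.9 °C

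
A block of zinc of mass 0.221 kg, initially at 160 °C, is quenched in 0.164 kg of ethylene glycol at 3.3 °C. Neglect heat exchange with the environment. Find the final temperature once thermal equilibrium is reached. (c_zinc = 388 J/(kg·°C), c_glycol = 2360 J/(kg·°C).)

Setting the total heat transfer to zero:
0.221*388*(T − 160) + 0.164*2360*(T − 3.3) = 0
(85.75 + 387.04) T = 85.75*160 + 387.04*3.3
T ≈ 31.72 °C

T_f ≈ 31.7 °C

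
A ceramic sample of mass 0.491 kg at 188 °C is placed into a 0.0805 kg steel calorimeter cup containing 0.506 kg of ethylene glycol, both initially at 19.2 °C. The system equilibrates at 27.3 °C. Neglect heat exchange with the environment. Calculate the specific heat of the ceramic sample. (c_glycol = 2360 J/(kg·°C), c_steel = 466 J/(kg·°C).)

c ≈ 126 J/(kg·°C)

Heat gained plus heat lost sum to zero:
0.491·c·(27.3 − 188) + 0.506·2360·(27.3 − 19.2) + 0.0805·466·(27.3 − 19.2) = 0
-78.9 c = -9976.6
c = -9976.6/-78.9 ≈ 126.4 J/(kg·°C)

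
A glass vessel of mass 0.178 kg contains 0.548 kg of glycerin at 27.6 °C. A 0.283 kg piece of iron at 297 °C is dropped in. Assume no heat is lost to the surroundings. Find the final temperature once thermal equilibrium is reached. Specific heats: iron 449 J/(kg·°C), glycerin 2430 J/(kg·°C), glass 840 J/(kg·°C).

With ΣQ=0 the equilibrium temperature is the m·c-weighted mean:
T_f = (127.07·297 + 1331.6·27.6 + 149.52·27.6) / (127.07 + 1331.6 + 149.52)
    = 78619 / 1608.2 ≈ 48.89 °C

T_f ≈ 48.9 °C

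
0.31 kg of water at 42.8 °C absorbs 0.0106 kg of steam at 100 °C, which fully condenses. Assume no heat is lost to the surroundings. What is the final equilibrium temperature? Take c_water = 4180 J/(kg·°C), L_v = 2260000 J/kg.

T_f ≈ 62.6 °C

Heat gained plus heat lost sum to zero:
latent heat released on condensation: 0.0106×2260000 = 23956
  condensed water 100 °C→T: 44.31(T − 100)
  original water: 1295.8(T − 42.8)
1340.1 T = 23956 + 4430.8 + 55460 = 83847
T ≈ 62.57 °C (< 100 °C, so full condensation is consistent).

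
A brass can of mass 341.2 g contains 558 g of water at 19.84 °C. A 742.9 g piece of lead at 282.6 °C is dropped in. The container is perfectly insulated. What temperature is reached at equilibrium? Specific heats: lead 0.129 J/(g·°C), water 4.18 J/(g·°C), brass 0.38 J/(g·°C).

T_f ≈ 29.7 °C

Net heat exchanged in the isolated system is zero:
742.9*0.129*(T − 282.6) + 558*4.18*(T − 19.84) + 341.2*0.38*(T − 19.84) = 0
(95.83 + 2332.4 + 129.66) T = 95.83*282.6 + 2332.4*19.84 + 129.66*19.84
T = 75931/2557.9 ≈ 29.68 °C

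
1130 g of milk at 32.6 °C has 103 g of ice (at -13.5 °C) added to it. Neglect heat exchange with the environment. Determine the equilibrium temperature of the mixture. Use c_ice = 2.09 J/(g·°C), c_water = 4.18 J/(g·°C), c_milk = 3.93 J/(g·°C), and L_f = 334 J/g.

Energy balance with sensible and latent terms:
ice -13.5→0 °C: 103×2.09×13.5 = 2906.1; melt ice: 103×334 = 34402; meltwater 0→T: 103×4.18×T = 430.54 T; milk cools: 1130×3.93×(T − 32.6) = 4440.9(T − 32.6)
4871.4 T = 144773 − 37308 = 107465
T ≈ 22.06 °C — above 0 °C, consistent with complete melting.

T_f ≈ 22.1 °C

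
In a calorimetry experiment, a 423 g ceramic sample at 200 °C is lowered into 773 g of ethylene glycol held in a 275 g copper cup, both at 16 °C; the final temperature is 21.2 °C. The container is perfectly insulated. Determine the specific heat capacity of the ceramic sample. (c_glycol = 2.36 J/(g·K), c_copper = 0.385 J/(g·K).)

c ≈ 0.133 J/(g·K)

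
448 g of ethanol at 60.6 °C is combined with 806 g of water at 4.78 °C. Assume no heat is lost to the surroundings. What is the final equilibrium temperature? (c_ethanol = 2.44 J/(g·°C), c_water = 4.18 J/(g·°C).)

T_f ≈ 18.5 °C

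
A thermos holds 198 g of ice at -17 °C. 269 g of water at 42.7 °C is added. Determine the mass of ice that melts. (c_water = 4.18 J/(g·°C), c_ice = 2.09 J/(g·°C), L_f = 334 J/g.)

m_melted ≈ 123 g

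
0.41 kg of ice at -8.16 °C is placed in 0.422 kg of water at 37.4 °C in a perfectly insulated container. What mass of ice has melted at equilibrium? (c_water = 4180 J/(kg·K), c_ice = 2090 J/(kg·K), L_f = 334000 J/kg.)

m_melted ≈ 0.177 kg

Cooling the water to 0 °C releases 0.422·4180·37.4 = 65972 J.
Of that, 0.41·2090·8.16 = 6992.3 J goes to bring the ice to 0 °C, leaving 58980 J.
Melting all 0.41 kg of ice would need 0.41·334000 = 136940 J.
58980 J < 136940 J, so only part of the ice melts and the system sits at 0 °C.
m_melted·334000 = 58980  ⇒  m_melted ≈ 0.1766 kg.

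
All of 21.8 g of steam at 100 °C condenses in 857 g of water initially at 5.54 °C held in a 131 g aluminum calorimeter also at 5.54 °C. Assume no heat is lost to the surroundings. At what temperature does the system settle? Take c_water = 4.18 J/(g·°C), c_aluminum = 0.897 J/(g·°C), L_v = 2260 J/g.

T_f ≈ 20.8 °C

Taking heat into each body as positive, Σ m c ΔT = 0:
condense steam: −21.8·2260 = −49268
  condensate cools 100→T: 21.8·4.18·(T − 100) = 91.12(T − 100)
  original water: 3582.3(T − 5.54)
  cup: 117.51(T − 5.54)
3790.9 T = 49268 + 9112.4 + 20497 = 78877
T ≈ 20.81 °C (< 100 °C, so full condensation is consistent).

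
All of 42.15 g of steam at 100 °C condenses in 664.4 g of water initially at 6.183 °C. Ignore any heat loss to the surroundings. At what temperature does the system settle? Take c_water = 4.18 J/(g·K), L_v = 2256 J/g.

T_f ≈ 44.0 °C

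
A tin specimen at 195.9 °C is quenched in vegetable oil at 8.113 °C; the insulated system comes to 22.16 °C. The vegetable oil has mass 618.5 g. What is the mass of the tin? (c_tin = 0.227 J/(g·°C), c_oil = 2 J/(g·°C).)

m ≈ 441 g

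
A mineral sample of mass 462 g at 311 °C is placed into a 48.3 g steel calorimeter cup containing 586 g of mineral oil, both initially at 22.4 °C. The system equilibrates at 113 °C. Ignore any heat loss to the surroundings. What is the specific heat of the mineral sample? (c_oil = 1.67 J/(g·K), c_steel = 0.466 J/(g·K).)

Conservation of energy gives ΣQ = 0:
462·c·(113 − 311) + 586·1.67·(113 − 22.4) + 48.3·0.466·(113 − 22.4) = 0
-91476 c = -90702
c = -90702/-91476 ≈ 0.9915 J/(g·K)

c ≈ 0.992 J/(g·K)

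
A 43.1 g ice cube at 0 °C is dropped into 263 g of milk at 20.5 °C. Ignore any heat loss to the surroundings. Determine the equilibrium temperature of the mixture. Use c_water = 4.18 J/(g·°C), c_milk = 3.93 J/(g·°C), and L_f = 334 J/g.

Energy balance with sensible and latent terms:
latent heat to melt: 43.1·334 = 14395
  warm the meltwater: 180.16 T
  milk cools: 263·3.93·(T − 20.5) = 1033.6(T − 20.5)
1213.7 T = 21189 − 14395 = 6793.2
T ≈ 5.60 °C (positive, so assuming full melt was valid).

T_f ≈ 5.6 °C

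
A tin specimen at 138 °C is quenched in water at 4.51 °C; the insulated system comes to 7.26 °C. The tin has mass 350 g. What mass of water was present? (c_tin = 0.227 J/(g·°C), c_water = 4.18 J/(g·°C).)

m ≈ 904 g

Energy conservation, ΣQ = 0:
350×0.227×(7.26 − 138) + m×4.18×(7.26 − 4.51) = 0
11.49 m = 10387
m = 10387/11.49 ≈ 903.6 g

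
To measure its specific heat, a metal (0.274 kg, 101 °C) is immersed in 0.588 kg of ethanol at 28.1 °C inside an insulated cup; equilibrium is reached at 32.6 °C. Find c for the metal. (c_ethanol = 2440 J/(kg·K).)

Setting the total heat transfer to zero:
0.274×c×(32.6 − 101) + 0.588×2440×(32.6 − 28.1) = 0
-18.74 c = -6456.2
c = -6456.2/-18.74 ≈ 344.5 J/(kg·K)

c ≈ 344 J/(kg·K)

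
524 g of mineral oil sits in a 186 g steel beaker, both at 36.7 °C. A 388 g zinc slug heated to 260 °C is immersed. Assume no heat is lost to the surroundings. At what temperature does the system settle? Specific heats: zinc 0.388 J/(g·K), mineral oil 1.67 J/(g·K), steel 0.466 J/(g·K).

T_f ≈ 66.9 °C

Heat gained plus heat lost sum to zero:
388*0.388*(T − 260) + 524*1.67*(T − 36.7) + 186*0.466*(T − 36.7) = 0
1112.3 T = 74438
T ≈ 66.92 °C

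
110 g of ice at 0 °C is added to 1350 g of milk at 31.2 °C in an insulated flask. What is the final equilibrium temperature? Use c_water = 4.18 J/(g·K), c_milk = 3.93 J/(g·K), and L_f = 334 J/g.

T_f ≈ 22.3 °C

Taking heat into each body as positive, Σ m c ΔT = 0:
melt ice: 110·334 = 36740; meltwater 0→T: 110·4.18·T = 459.8 T; milk cools: 1350·3.93·(T − 31.2) = 5305.5(T − 31.2)
5765.3 T = 165532 − 36740 = 128792
T ≈ 22.34 °C (positive, so assuming full melt was valid).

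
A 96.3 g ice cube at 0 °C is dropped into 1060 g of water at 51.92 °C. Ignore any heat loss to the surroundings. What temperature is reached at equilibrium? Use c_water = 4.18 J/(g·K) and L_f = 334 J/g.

Sum of m c ΔT and latent-heat terms is zero:
latent heat to melt: 96.3×334 = 32164; meltwater 0→T: 96.3×4.18×T = 402.53 T; water cools: 1060×4.18×(T − 51.92) = 4430.8(T − 51.92)
4833.3 T = 230047 − 32164 = 197883
T ≈ 40.94 °C. Since T > 0 °C, the all-ice-melts assumption holds.

T_f ≈ 40.9 °C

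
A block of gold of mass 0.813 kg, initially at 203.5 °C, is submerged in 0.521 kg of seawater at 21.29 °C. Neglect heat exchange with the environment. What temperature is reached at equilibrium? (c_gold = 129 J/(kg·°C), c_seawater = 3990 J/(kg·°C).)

T_f ≈ 30.0 °C

T_f is the heat-capacity-weighted average of the initial temperatures:
T_f = (104.88*203.5 + 2078.8*21.29) / (104.88 + 2078.8)
    = 65600 / 2183.7 ≈ 30.04 °C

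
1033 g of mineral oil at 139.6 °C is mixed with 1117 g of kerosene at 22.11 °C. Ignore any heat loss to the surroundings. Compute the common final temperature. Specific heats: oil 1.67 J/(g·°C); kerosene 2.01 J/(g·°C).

T_f ≈ 73.2 °C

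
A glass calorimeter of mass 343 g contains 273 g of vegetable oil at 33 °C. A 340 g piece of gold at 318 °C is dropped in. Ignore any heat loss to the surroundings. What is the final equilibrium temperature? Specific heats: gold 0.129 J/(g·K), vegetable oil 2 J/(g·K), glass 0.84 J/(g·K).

T_f ≈ 47.2 °C

T_f is the heat-capacity-weighted average of the initial temperatures:
T_f = (43.86·318 + 546·33 + 288.12·33) / (43.86 + 546 + 288.12)
    = 41473 / 877.98 ≈ 47.24 °C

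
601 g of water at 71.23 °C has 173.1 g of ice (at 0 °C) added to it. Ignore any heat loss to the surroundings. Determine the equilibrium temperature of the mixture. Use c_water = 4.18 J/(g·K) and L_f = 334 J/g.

Let T be the final temperature. ΣQ_i = 0:
melt ice: 173.1×334 = 57815; meltwater 0→T: 173.1×4.18×T = 723.56 T; water: 2512.2(T − 71.23)
3235.7 T = 178943 − 57815 = 121127
T ≈ 37.43 °C (positive, so assuming full melt was valid).

T_f ≈ 37.4 °C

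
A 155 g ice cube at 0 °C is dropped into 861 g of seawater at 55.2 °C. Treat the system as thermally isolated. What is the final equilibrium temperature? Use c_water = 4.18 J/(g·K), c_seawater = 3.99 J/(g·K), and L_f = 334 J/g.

T_f ≈ 33.8 °C

Sum of m c ΔT and latent-heat terms is zero:
fusion: m_ice L_f = 155×334 = 51770; meltwater 0→T: 155×4.18×T = 647.9 T; seawater: 3435.4(T − 55.2)
4083.3 T = 189634 − 51770 = 137864
T ≈ 33.76 °C. Since T > 0 °C, the all-ice-melts assumption holds.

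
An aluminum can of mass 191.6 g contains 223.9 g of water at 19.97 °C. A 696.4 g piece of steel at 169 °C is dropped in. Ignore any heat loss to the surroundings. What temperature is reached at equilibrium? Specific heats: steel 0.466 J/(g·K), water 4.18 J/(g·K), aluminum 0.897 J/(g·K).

T_f ≈ 53.7 °C

T_f = Σ m_i c_i T_i / Σ m_i c_i:
T_f = (324.52*169 + 935.9*19.97 + 171.87*19.97) / (324.52 + 935.9 + 171.87)
    = 76966 / 1432.3 ≈ 53.74 °C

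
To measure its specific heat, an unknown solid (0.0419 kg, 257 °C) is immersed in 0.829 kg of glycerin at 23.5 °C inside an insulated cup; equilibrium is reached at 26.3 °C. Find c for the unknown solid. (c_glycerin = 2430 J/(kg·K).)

m_s c (T_s − T_f) = m_glycerin c_glycerin (T_f − T_0):
0.0419·c·(257 − 26.3) = 0.829·2430·(26.3 − 23.5)
9.666 c = 5640.5  ⇒  c ≈ 583.5 J/(kg·K)

c ≈ 584 J/(kg·K)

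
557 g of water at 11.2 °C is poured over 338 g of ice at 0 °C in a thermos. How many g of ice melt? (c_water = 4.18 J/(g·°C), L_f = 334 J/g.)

m_melted ≈ 78.1 g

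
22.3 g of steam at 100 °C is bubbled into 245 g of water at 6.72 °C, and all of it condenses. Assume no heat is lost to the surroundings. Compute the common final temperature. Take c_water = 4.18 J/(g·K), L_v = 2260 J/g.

T_f ≈ 59.6 °C

Setting the total heat transfer to zero:
condense steam: −22.3×2260 = −50398; condensate cools 100→T: 22.3×4.18×(T − 100) = 93.21(T − 100); water warms: 245×4.18×(T − 6.72) = 1024.1(T − 6.72)
1117.3 T = 50398 + 9321.4 + 6882 = 66601
T ≈ 59.61 °C, under the boiling point, so the assumption holds.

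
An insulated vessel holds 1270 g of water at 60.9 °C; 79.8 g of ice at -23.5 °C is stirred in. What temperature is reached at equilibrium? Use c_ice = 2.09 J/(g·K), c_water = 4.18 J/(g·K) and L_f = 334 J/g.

Let T be the final temperature. ΣQ_i = 0:
warm ice to 0 °C: 79.8×2.09×(0 − (-23.5)) = 3919.4
  melt ice: 79.8×334 = 26653
  meltwater 0→T: 79.8×4.18×T = 333.56 T
  water: 5308.6(T − 60.9)
5642.2 T = 323294 − 30573 = 292721
T ≈ 51.88 °C — above 0 °C, consistent with complete melting.

T_f ≈ 51.9 °C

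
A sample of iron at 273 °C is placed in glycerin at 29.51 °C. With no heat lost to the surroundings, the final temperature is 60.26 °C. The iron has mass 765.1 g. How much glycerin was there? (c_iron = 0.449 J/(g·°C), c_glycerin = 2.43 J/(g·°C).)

m ≈ 978 g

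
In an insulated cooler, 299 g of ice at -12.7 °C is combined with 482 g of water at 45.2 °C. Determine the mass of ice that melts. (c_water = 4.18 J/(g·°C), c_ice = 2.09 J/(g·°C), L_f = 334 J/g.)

m_melted ≈ 249 g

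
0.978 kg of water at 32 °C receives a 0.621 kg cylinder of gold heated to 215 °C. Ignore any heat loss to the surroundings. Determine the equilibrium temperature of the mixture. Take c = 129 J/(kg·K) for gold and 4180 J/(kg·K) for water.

T_f ≈ 35.5 °C

Taking heat into each body as positive, Σ m c ΔT = 0:
0.621*129*(T − 215) + 0.978*4180*(T − 32) = 0
80.11(T − 215) + 4088(T − 32) = 0
(80.11 + 4088) T = 80.11*215 + 4088*32
T = 148041 / 4168.1 = 35.5 °C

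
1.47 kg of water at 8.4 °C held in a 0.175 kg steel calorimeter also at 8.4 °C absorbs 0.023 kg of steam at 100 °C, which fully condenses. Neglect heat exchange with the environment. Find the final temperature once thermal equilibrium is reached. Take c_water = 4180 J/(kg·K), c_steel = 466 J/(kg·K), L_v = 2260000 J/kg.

T_f ≈ 18.0 °C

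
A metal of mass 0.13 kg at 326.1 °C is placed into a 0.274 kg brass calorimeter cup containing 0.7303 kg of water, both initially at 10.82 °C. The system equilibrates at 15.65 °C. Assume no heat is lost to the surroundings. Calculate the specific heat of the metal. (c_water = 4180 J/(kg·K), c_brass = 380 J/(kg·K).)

c ≈ 378 J/(kg·K)

Setting the total heat transfer to zero:
0.13·c·(15.65 − 326.1) + 0.7303·4180·(15.65 − 10.82) + 0.274·380·(15.65 − 10.82) = 0
-40.36 c = -15247
c = -15247/-40.36 ≈ 377.8 J/(kg·K)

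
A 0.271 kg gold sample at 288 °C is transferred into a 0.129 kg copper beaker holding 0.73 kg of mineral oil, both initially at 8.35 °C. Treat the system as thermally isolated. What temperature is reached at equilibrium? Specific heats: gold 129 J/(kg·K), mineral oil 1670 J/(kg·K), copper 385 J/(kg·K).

T_f ≈ 15.8 °C

Net heat exchanged in the isolated system is zero:
0.271*129*(T − 288) + 0.73*1670*(T − 8.35) + 0.129*385*(T − 8.35) = 0
34.96(T − 288) + 1219.1(T − 8.35) + 49.66(T − 8.35) = 0
1303.7 T = 20662
T = 20662 / 1303.7 = 15.8 °C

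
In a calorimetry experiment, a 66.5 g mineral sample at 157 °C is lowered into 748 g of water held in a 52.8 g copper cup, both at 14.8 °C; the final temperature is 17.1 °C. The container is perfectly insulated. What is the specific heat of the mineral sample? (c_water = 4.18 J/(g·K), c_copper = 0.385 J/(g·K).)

c ≈ 0.778 J/(g·K)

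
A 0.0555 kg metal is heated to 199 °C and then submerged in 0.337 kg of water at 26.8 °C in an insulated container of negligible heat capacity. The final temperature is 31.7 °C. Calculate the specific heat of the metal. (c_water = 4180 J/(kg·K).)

m_s c (T_s − T_f) = m_water c_water (T_f − T_0):
0.0555·c·(199 − 31.7) = 0.337·4180·(31.7 − 26.8)
9.285 c = 6902.4  ⇒  c ≈ 743.4 J/(kg·K)

c ≈ 743 J/(kg·K)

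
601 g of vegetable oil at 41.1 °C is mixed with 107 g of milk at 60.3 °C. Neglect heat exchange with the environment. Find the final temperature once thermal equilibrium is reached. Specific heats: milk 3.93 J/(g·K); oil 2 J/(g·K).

T_f ≈ 46.1 °C

T_f is the heat-capacity-weighted average of the initial temperatures:
T_f = (420.51·60.3 + 1202·41.1) / (420.51 + 1202)
    = 74759 / 1622.5 ≈ 46.08 °C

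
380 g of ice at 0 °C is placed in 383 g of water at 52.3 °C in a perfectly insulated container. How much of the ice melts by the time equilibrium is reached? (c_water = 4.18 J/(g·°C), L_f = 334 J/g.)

m_melted ≈ 251 g

Water can give up m c ΔT = 383·4.18·52.3 = 83729 J before reaching 0 °C.
Melting all 380 g of ice would need 380·334 = 126920 J.
Since 83729 < 126920 J, not all the ice melts; equilibrium is at 0 °C.
m_melt = 83729 / L_f = 250.7 g.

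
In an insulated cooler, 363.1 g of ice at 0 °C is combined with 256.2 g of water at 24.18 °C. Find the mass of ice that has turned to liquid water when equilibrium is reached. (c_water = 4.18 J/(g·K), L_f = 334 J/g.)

m_melted ≈ 77.5 g

Water can give up m c ΔT = 256.2×4.18×24.18 = 25895 J before reaching 0 °C.
Melting all 363.1 g of ice would need 363.1×334 = 121275 J.
25895 J < 121275 J, so only part of the ice melts and the system sits at 0 °C.
m_melted×334 = 25895  ⇒  m_melted ≈ 77.53 g.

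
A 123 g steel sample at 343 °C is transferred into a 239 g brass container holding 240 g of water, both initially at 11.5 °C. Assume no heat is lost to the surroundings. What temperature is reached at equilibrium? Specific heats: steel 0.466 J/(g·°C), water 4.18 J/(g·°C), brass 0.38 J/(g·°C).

With ΣQ=0 the equilibrium temperature is the m·c-weighted mean:
T_f = (57.32·343 + 1003.2·11.5 + 90.82·11.5) / (57.32 + 1003.2 + 90.82)
    = 32241 / 1151.3 ≈ 28.00 °C

T_f ≈ 28.0 °C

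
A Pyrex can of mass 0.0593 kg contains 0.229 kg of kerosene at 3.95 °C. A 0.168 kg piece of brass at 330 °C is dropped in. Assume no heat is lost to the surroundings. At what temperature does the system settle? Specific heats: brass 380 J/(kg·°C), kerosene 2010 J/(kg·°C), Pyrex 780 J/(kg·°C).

Heat gained plus heat lost sum to zero:
0.168·380·(T − 330) + 0.229·2010·(T − 3.95) + 0.0593·780·(T − 3.95) = 0
63.84(T − 330) + 460.29(T − 3.95) + 46.25(T − 3.95) = 0
570.38 T = 23068
T = 23068/570.38 ≈ 40.44 °C

T_f ≈ 40.4 °C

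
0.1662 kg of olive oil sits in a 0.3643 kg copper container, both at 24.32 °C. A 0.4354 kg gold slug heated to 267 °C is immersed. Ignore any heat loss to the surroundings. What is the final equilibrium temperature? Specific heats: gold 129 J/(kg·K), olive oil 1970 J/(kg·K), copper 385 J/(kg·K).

T_f ≈ 50.3 °C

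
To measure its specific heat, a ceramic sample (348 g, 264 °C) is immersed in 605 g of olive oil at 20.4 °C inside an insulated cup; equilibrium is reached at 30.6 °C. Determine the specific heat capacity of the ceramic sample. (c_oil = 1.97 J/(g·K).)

m_s c (T_s − T_f) = m_oil c_oil (T_f − T_0):
348×c×(264 − 30.6) = 605×1.97×(30.6 − 20.4)
81223 c = 12157  ⇒  c ≈ 0.1497 J/(g·K)

c ≈ 0.15 J/(g·K)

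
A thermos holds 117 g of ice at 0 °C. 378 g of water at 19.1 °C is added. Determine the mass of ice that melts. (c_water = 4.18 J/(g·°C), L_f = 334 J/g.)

m_melted ≈ 90.4 g

Water can give up m c ΔT = 378·4.18·19.1 = 30179 J before reaching 0 °C.
To melt every bit of ice: 117·334 = 39078 J.
Since 30179 < 39078 J, not all the ice melts; equilibrium is at 0 °C.
m_melted·334 = 30179  ⇒  m_melted ≈ 90.36 g.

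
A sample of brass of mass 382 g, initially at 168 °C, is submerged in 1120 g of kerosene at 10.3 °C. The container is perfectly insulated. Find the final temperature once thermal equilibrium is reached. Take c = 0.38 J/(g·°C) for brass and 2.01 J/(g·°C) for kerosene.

With ΣQ=0 the equilibrium temperature is the m·c-weighted mean:
T_f = (145.16·168 + 2251.2·10.3) / (145.16 + 2251.2)
    = 47574 / 2396.4 ≈ 19.85 °C

T_f ≈ 19.9 °C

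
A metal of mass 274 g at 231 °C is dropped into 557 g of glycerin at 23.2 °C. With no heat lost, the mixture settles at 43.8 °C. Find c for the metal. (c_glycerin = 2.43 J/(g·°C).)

c ≈ 0.544 J/(g·°C)

Taking heat into each body as positive, Σ m c ΔT = 0:
274·c·(43.8 − 231) + 557·2.43·(43.8 − 23.2) = 0
-51293 c = -27882
c = -27882/-51293 ≈ 0.5436 J/(g·°C)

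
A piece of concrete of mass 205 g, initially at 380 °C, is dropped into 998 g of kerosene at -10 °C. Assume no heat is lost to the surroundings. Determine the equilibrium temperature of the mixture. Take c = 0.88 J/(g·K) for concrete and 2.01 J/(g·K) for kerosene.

T_f ≈ 22.2 °C

Heat gained plus heat lost sum to zero:
205×0.88×(T − 380) + 998×2.01×(T − (-10)) = 0
2186.4 T = 48492
T = 48492/2186.4 ≈ 22.18 °C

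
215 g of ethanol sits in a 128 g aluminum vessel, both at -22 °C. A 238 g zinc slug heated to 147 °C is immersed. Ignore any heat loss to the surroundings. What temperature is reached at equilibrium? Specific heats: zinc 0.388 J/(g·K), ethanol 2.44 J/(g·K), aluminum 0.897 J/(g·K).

T_f ≈ -0.7 °C

T_f = Σ m_i c_i T_i / Σ m_i c_i:
T_f = (92.34×147 + 524.6×(-22) + 114.82×(-22)) / (92.34 + 524.6 + 114.82)
    = -492.58 / 731.76 ≈ -0.67 °C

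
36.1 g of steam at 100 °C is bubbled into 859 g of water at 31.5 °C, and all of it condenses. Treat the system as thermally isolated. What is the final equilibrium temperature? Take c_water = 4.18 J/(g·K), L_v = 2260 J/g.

T_f ≈ 56.1 °C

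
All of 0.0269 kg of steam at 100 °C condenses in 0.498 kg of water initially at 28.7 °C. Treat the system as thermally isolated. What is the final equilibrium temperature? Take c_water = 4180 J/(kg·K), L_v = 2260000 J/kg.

T_f ≈ 60.1 °C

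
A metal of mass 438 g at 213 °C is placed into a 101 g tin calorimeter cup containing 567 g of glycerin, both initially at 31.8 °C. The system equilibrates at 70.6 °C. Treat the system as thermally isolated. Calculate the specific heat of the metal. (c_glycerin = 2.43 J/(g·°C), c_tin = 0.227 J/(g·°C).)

c ≈ 0.871 J/(g·°C)

Setting the total heat transfer to zero:
438·c·(70.6 − 213) + 567·2.43·(70.6 − 31.8) + 101·0.227·(70.6 − 31.8) = 0
-62371 c = -54349
c = -54349/-62371 ≈ 0.8714 J/(g·°C)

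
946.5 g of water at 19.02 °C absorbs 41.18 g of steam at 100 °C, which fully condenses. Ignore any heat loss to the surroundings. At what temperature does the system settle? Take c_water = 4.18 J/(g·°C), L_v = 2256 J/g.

T_f ≈ 44.9 °C

Taking heat into each body as positive, Σ m c ΔT = 0:
condense steam: −41.18·2256 = −92902
  condensate cools 100→T: 41.18·4.18·(T − 100) = 172.13(T − 100)
  water warms: 946.5·4.18·(T − 19.02) = 3956.4(T − 19.02)
4128.5 T = 92902 + 17213 + 75250 = 185365
T ≈ 44.90 °C, under the boiling point, so the assumption holds.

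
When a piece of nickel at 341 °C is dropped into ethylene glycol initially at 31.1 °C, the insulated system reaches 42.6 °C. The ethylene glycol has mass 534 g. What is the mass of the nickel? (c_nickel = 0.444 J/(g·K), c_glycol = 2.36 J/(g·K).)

Net heat exchanged in the isolated system is zero:
m·0.444·(42.6 − 341) + 534·2.36·(42.6 − 31.1) = 0
-132.49 m = -14493
m = -14493/-132.49 ≈ 109.4 g

m ≈ 109 g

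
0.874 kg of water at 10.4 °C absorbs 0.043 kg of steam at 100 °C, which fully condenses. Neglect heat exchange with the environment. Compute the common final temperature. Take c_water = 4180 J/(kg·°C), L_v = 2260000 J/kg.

Let T be the final temperature. ΣQ_i = 0:
latent heat released on condensation: 0.043×2260000 = 97180
  condensed water 100 °C→T: 179.74(T − 100)
  original water: 3653.3(T − 10.4)
3833.1 T = 97180 + 17974 + 37995 = 153149
T ≈ 39.95 °C, under the boiling point, so the assumption holds.

T_f ≈ 40.0 °C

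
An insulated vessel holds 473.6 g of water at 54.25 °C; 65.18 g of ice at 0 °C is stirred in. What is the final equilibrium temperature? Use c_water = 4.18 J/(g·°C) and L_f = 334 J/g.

T_f ≈ 38.0 °C

Heat gained plus heat lost sum to zero:
latent heat to melt: 65.18×334 = 21770
  meltwater 0→T: 65.18×4.18×T = 272.45 T
  water: 1979.6(T − 54.25)
2252.1 T = 107396 − 21770 = 85626
T ≈ 38.02 °C — above 0 °C, consistent with complete melting.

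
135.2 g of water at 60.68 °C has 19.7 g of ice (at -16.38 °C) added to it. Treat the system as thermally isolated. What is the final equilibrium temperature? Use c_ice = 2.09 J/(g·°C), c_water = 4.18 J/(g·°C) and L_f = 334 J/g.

Conservation of energy gives ΣQ = 0:
warm ice to 0 °C: 19.7·2.09·(0 − (-16.38)) = 674.41
  fusion: m_ice L_f = 19.7·334 = 6579.8
  meltwater 0→T: 19.7·4.18·T = 82.35 T
  water: 565.14(T − 60.68)
647.48 T = 34292 − 7254.2 = 27038
T ≈ 41.76 °C. Since T > 0 °C, the all-ice-melts assumption holds.

T_f ≈ 41.8 °C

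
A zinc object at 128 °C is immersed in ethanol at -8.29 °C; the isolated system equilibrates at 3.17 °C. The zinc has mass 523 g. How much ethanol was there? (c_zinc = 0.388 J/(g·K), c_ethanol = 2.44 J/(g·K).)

m ≈ 906 g

|Q_zinc| = |Q_ethanol|:
523×0.388×(128 − 3.17) = m×2.44×(3.17 − (-8.29))
27.96 m = 25331  ⇒  m ≈ 905.9 g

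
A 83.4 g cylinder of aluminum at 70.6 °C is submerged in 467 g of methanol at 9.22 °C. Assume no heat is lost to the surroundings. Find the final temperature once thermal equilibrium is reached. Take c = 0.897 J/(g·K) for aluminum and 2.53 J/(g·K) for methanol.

T_f ≈ 12.9 °C

Heat lost by the aluminum equals heat gained by the methanol:
83.4×0.897×(70.6 − T) = 467×2.53×(T − 9.22)
74.81(70.6 − T) = 1181.5(T − 9.22)
1256.3 T = 16175  ⇒  T ≈ 12.87 °C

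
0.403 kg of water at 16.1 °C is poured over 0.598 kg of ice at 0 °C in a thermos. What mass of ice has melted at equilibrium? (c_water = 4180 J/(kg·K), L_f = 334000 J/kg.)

m_melted ≈ 0.0812 kg

Cooling the water to 0 °C releases 0.403×4180×16.1 = 27121 J.
To melt every bit of ice: 0.598×334000 = 199732 J.
27121 J < 199732 J, so only part of the ice melts and the system sits at 0 °C.
m_melt = 27121 / L_f = 0.0812 kg.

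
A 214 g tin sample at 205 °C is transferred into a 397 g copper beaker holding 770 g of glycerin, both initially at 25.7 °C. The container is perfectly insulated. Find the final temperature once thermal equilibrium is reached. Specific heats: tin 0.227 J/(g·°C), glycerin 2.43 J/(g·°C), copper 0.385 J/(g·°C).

Let T be the final temperature. ΣQ_i = 0:
214×0.227×(T − 205) + 770×2.43×(T − 25.7) + 397×0.385×(T − 25.7) = 0
2072.5 T = 61974
T = 61974/2072.5 ≈ 29.90 °C

T_f ≈ 29.9 °C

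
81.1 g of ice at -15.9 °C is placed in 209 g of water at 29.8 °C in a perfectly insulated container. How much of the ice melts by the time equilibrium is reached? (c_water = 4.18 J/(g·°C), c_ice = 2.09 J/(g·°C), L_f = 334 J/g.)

m_melted ≈ 69.9 g

Cooling the water to 0 °C releases 209·4.18·29.8 = 26034 J.
Warming the ice to 0 °C takes 81.1·2.09·15.9 = 2695 J, leaving 23339 J for melting.
To melt every bit of ice: 81.1·334 = 27087 J.
Since 23339 < 27087 J, not all the ice melts; equilibrium is at 0 °C.
m_melt = 23339 / L_f = 69.88 g.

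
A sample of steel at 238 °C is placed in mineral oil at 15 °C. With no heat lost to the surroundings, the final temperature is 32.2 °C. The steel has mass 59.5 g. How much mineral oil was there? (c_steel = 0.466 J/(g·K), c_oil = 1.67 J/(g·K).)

m ≈ 199 g

|Q_steel| = |Q_oil|:
59.5×0.466×(238 − 32.2) = m×1.67×(32.2 − 15)
28.72 m = 5706.2  ⇒  m ≈ 198.7 g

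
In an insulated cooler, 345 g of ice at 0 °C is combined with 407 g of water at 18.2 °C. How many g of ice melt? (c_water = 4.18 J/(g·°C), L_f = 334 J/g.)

Water can give up m c ΔT = 407·4.18·18.2 = 30963 J before reaching 0 °C.
Fully melting the ice requires m_ice L_f = 345·334 = 115230 J.
That's not enough to melt it all — equilibrium is at 0 °C with ice remaining.
Mass melted = 30963/334 ≈ 92.7 g.

m_melted ≈ 92.7 g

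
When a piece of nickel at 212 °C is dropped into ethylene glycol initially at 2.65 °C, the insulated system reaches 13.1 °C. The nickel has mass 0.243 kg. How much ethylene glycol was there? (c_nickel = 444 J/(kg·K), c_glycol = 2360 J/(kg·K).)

Heat gained plus heat lost sum to zero:
0.243·444·(13.1 − 212) + m·2360·(13.1 − 2.65) = 0
24662 m = 21460
m = 21460/24662 ≈ 0.8702 kg

m ≈ 0.87 kg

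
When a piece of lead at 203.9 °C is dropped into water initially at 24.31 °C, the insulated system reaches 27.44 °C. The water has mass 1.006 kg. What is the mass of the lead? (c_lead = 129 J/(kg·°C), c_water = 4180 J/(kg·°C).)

m ≈ 0.578 kg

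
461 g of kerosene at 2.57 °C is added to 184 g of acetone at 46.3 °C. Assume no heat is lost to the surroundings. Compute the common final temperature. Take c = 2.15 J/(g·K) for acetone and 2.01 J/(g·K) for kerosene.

Setting the total heat transfer to zero:
184*2.15*(T − 46.3) + 461*2.01*(T − 2.57) = 0
(395.6 + 926.61) T = 395.6*46.3 + 926.61*2.57
T = 20698 / 1322.2 = 15.7 °C

T_f ≈ 15.7 °C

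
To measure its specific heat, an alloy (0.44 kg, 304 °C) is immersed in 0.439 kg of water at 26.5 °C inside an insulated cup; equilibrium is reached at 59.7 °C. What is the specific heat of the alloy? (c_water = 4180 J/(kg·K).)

c ≈ 567 J/(kg·K)

Heat lost by the alloy = heat gained by the water:
0.44×c×(304 − 59.7) = 0.439×4180×(59.7 − 26.5)
107.49 c = 60923  ⇒  c ≈ 566.8 J/(kg·K)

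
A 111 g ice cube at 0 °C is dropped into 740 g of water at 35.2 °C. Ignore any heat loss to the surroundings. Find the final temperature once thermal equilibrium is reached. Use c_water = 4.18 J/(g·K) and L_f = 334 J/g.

T_f ≈ 20.2 °C

Conservation of energy gives ΣQ = 0:
melt ice: 111×334 = 37074; meltwater 0→T: 111×4.18×T = 463.98 T; water: 3093.2(T − 35.2)
3557.2 T = 108881 − 37074 = 71807
T ≈ 20.19 °C (positive, so assuming full melt was valid).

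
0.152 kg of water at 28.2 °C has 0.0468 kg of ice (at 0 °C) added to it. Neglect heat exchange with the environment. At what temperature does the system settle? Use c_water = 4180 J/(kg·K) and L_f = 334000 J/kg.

T_f ≈ 2.8 °C

Let T be the final temperature. ΣQ_i = 0:
latent heat to melt: 0.0468·334000 = 15631
  meltwater 0→T: 0.0468·4180·T = 195.62 T
  water: 635.36(T − 28.2)
830.98 T = 17917 − 15631 = 2286
T ≈ 2.75 °C (positive, so assuming full melt was valid).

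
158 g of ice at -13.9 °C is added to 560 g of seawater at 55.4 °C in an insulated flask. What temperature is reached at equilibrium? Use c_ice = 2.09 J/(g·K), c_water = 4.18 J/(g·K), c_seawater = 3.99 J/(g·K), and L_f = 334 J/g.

Let T be the final temperature. ΣQ_i = 0:
ice -13.9→0 °C: 158×2.09×13.9 = 4590.1; latent heat to melt: 158×334 = 52772; meltwater 0→T: 158×4.18×T = 660.44 T; seawater: 2234.4(T − 55.4)
2894.8 T = 123786 − 57362 = 66424
T ≈ 22.95 °C (positive, so assuming full melt was valid).

T_f ≈ 22.9 °C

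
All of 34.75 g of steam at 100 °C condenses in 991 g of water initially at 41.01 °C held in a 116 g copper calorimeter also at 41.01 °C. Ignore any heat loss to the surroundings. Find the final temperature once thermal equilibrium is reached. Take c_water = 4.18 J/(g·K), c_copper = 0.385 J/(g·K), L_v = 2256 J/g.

Setting the total heat transfer to zero:
steam→water at 100 °C releases m L_v = 34.75×2256 = 78396
  condensate cools 100→T: 34.75×4.18×(T − 100) = 145.25(T − 100)
  water warms: 991×4.18×(T − 41.01) = 4142.4(T − 41.01)
  cup: 44.66(T − 41.01)
4332.3 T = 78396 + 14526 + 171711 = 264632
T ≈ 61.08 °C, under the boiling point, so the assumption holds.

T_f ≈ 61.1 °C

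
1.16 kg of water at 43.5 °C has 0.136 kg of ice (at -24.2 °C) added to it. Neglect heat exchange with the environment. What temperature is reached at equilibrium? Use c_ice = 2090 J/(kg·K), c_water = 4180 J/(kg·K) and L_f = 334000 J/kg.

T_f ≈ 29.3 °C

Taking heat into each body as positive, Σ m c ΔT = 0:
ice -24.2→0 °C: 0.136·2090·24.2 = 6878.6
  fusion: m_ice L_f = 0.136·334000 = 45424
  warm the meltwater: 568.48 T
  water cools: 1.16·4180·(T − 43.5) = 4848.8(T − 43.5)
5417.3 T = 210923 − 52303 = 158620
T ≈ 29.28 °C — above 0 °C, consistent with complete melting.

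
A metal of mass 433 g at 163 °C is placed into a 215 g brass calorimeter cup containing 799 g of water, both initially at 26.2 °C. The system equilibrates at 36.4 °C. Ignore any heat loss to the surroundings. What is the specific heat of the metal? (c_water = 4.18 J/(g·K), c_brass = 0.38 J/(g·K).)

c ≈ 0.637 J/(g·K)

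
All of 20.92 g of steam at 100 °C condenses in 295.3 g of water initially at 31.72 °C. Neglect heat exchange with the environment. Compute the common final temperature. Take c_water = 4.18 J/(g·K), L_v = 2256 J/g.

T_f ≈ 71.9 °C

Net heat exchanged in the isolated system is zero:
latent heat released on condensation: 20.92·2256 = 47196; condensed water 100 °C→T: 87.45(T − 100); original water: 1234.4(T − 31.72)
1321.8 T = 47196 + 8744.6 + 39154 = 95094
T ≈ 71.94 °C, under the boiling point, so the assumption holds.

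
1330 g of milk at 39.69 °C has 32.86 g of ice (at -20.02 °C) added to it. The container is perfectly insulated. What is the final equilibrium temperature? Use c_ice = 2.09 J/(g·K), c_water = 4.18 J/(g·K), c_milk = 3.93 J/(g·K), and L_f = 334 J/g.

Sum of m c ΔT and latent-heat terms is zero:
warm ice to 0 °C: 32.86·2.09·(0 − (-20.02)) = 1374.9; melt ice: 32.86·334 = 10975; warm the meltwater: 137.35 T; milk: 5226.9(T − 39.69)
5364.3 T = 207456 − 12350 = 195105
T ≈ 36.37 °C. Since T > 0 °C, the all-ice-melts assumption holds.

T_f ≈ 36.4 °C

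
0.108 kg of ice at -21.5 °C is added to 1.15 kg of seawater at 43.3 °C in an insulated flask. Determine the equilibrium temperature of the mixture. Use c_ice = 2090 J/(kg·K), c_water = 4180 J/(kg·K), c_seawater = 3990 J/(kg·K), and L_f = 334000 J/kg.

Let T be the final temperature. ΣQ_i = 0:
ice -21.5→0 °C: 0.108·2090·21.5 = 4853; melt ice: 0.108·334000 = 36072; warm the meltwater: 451.44 T; seawater cools: 1.15·3990·(T − 43.3) = 4588.5(T − 43.3)
5039.9 T = 198682 − 40925 = 157757
T ≈ 31.30 °C — above 0 °C, consistent with complete melting.

T_f ≈ 31.3 °C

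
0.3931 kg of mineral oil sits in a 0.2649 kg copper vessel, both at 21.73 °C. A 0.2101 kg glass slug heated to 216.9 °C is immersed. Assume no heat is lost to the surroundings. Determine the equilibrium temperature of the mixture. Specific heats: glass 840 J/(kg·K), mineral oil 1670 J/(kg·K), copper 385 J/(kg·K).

Energy conservation, ΣQ = 0:
0.2101*840*(T − 216.9) + 0.3931*1670*(T − 21.73) + 0.2649*385*(T − 21.73) = 0
176.48(T − 216.9) + 656.48(T − 21.73) + 101.99(T − 21.73) = 0
934.95 T = 54761
T = 54761/934.95 ≈ 58.57 °C

T_f ≈ 58.6 °C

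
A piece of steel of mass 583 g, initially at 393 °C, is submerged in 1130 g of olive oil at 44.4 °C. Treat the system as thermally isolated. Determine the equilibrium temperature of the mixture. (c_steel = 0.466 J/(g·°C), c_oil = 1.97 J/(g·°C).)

T_f ≈ 82.3 °C

Energy conservation, ΣQ = 0:
583*0.466*(T − 393) + 1130*1.97*(T − 44.4) = 0
271.68(T − 393) + 2226.1(T − 44.4) = 0
(271.68 + 2226.1) T = 271.68*393 + 2226.1*44.4
T = 205608/2497.8 ≈ 82.32 °C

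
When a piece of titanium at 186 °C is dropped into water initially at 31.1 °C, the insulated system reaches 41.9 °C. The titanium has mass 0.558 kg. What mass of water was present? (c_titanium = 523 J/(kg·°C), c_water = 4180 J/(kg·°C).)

m ≈ 0.932 kg

Heat lost by the titanium = heat gained by the water:
0.558×523×(186 − 41.9) = m×4180×(41.9 − 31.1)
45144 m = 42053  ⇒  m ≈ 0.9315 kg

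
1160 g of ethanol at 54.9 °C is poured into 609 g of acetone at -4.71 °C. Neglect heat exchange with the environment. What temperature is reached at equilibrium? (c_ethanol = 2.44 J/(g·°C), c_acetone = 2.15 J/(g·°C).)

T_f ≈ 36.0 °C

Heat lost by the ethanol equals heat gained by the acetone:
1160*2.44*(54.9 − T) = 609*2.15*(T − (-4.71))
2830.4(54.9 − T) = 1309.3(T − (-4.71))
4139.8 T = 149222  ⇒  T ≈ 36.05 °C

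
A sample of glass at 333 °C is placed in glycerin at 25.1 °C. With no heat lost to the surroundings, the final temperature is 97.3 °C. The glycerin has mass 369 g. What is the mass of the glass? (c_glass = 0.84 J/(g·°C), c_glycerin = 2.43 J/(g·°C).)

Heat lost by the glass = heat gained by the glycerin:
m·0.84·(333 − 97.3) = 369·2.43·(97.3 − 25.1)
197.99 m = 64740  ⇒  m ≈ 327 g

m ≈ 327 g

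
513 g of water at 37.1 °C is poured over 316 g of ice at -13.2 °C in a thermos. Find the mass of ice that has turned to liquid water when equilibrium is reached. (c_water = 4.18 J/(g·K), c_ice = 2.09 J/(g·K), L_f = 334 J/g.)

m_melted ≈ 212 g

Cooling the water to 0 °C releases 513·4.18·37.1 = 79555 J.
Of that, 316·2.09·13.2 = 8717.8 J goes to bring the ice to 0 °C, leaving 70837 J.
Fully melting the ice requires m_ice L_f = 316·334 = 105544 J.
70837 J < 105544 J, so only part of the ice melts and the system sits at 0 °C.
m_melt = 70837 / L_f = 212.1 g.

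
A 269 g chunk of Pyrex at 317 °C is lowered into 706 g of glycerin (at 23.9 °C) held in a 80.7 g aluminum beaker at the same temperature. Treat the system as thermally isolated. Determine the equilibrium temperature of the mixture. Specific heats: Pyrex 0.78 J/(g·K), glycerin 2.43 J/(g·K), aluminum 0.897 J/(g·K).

T_f ≈ 54.7 °C

Taking heat into each body as positive, Σ m c ΔT = 0:
269·0.78·(T − 317) + 706·2.43·(T − 23.9) + 80.7·0.897·(T − 23.9) = 0
209.82(T − 317) + 1715.6(T − 23.9) + 72.39(T − 23.9) = 0
(209.82 + 1715.6 + 72.39) T = 209.82·317 + 1715.6·23.9 + 72.39·23.9
T = 109245/1997.8 ≈ 54.68 °C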